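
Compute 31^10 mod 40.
1

Use repeated squaring. Binary(10) = 1010. Walk through the bits of the exponent 10 left-to-right: at each bit after the leading one, square the running value, then multiply by 31 if the bit is 1 (always reducing mod 40):
  bit 1 = 1 (leading): start with 31.
  bit 2 = 0: square 31^2 = 961 ≡ 1 (mod 40).
  bit 3 = 1: square 1^2 = 1; bit is 1, so multiply 1·31 = 31 (mod 40).
  bit 4 = 0: square 31^2 = 961 ≡ 1 (mod 40).
Final value: 31^10 ≡ 1 (mod 40).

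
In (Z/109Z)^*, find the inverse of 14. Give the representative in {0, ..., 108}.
Apply the extended Euclidean algorithm to (109, 14), tracking rows (r, s, t) with s·109 + t·14 = r. Each division r_prev = q·r_cur + r_new produces the new row as (previous row) − q·(current row):
  row A: (109, 1, 0)   [1·109 + 0·14 = 109]
  row B: (14, 0, 1)   [0·109 + 1·14 = 14]
  109 = 7·14 + 11   → row C = row A − 7·row B = (11, 1, −7)   [check: 1·109 − 7·14 = 11]
  14 = 1·11 + 3   → row D = row B − 1·row C = (3, −1, 8)   [check: −1·109 + 8·14 = 3]
  11 = 3·3 + 2   → row E = row C − 3·row D = (2, 4, −31)   [check: 4·109 − 31·14 = 2]
  3 = 1·2 + 1   → row F = row D − 1·row E = (1, −5, 39)   [check: −5·109 + 39·14 = 1]
  2 = 2·1 + 0   → remainder 0, stop. gcd = 1 (last nonzero row F).
The gcd is 1, so 14 is invertible mod 109. The last nonzero row gives −5·109 + 39·14 = 1, so t = 39. So 14^(−1) ≡ 39 (mod 109). Verify: 14 · 39 = 546 ≡ 1 (mod 109). ✓

Final answer: 14^(−1) ≡ 39 (mod 109)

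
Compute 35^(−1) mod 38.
35^(−1) ≡ 25 (mod 38)

Apply the extended Euclidean algorithm to (38, 35), tracking rows (r, s, t) with s·38 + t·35 = r. Each division r_prev = q·r_cur + r_new produces the new row as (previous row) − q·(current row):
  row A: (38, 1, 0)   [1·38 + 0·35 = 38]
  row B: (35, 0, 1)   [0·38 + 1·35 = 35]
  38 = 1·35 + 3   → row C = row A − 1·row B = (3, 1, −1)   [check: 1·38 − 1·35 = 3]
  35 = 11·3 + 2   → row D = row B − 11·row C = (2, −11, 12)   [check: −11·38 + 12·35 = 2]
  3 = 1·2 + 1   → row E = row C − 1·row D = (1, 12, −13)   [check: 12·38 − 13·35 = 1]
  2 = 2·1 + 0   → remainder 0, stop. gcd = 1 (last nonzero row E).
The gcd is 1, so 35 is invertible mod 38. The last nonzero row gives 12·38 − 13·35 = 1, so t = −13. So 35^(−1) ≡ −13 ≡ 25 (mod 38). Verify: 35 · 25 = 875 ≡ 1 (mod 38). ✓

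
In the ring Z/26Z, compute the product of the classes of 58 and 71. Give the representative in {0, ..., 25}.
Reduce the factors first: 58 ≡ 6, 71 ≡ 19 (mod 26), so 58 · 71 ≡ 6 · 19 (mod 26). 6 · 19 = 114. Dividing by 26: 114 = 4·26 + 10. So (58 · 71) mod 26 = 10.

Final answer: 10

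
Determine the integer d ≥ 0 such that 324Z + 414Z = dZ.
In the PID Z, (a, b) is generated by gcd(a, b). Compute gcd(414, 324) with the extended Euclidean algorithm, tracking rows (r, s, t) with s·414 + t·324 = r:
  row A: (414, 1, 0)   [1·414 + 0·324 = 414]
  row B: (324, 0, 1)   [0·414 + 1·324 = 324]
  414 = 1·324 + 90   → row C = row A − 1·row B = (90, 1, −1)   [check: 1·414 − 1·324 = 90]
  324 = 3·90 + 54   → row D = row B − 3·row C = (54, −3, 4)   [check: −3·414 + 4·324 = 54]
  90 = 1·54 + 36   → row E = row C − 1·row D = (36, 4, −5)   [check: 4·414 − 5·324 = 36]
  54 = 1·36 + 18   → row F = row D − 1·row E = (18, −7, 9)   [check: −7·414 + 9·324 = 18]
  36 = 2·18 + 0   → remainder 0, stop. gcd = 18 (last nonzero row F).
So gcd(324, 414) = 18, with Bézout identity −7·414 + 9·324 = 18. Containment (⊇): the Bézout identity exhibits 18 as an element of (324, 414), giving (18) ⊆ (324, 414). Containment (⊆): since 18 | 324 and 18 | 414 (324 = 18·18, 414 = 18·23), every Z-linear combination of 324 and 414 is divisible by 18, so (324, 414) ⊆ (18). Therefore (324, 414) = (18), d = 18.

Final answer: (324, 414) = (18); d = 18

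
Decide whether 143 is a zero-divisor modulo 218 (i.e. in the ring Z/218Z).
gcd(143, 218) = 1, so 143 is a unit in Z/218Z (it has a multiplicative inverse). A unit cannot be a zero-divisor: if 143·b ≡ 0 then multiplying both sides by 143^(−1) gives b ≡ 0. So 143 is not a zero-divisor.

Final answer: NO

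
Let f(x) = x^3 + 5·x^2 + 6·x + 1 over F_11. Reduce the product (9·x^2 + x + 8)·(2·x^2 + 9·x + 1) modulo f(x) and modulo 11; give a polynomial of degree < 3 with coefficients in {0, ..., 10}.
Multiply as integer polynomials: a · b = 18·x^4 + 83·x^3 + 34·x^2 + 73·x + 8. Reducing coefficients mod 11: a · b ≡ 7·x^4 + 6·x^3 + x^2 + 7·x + 8. Now divide by f(x) = x^3 + 5·x^2 + 6·x + 1 in F_11[x], eliminating the leading term at each step:
  leading term 7·x^4: subtract (7·x)·f(x) = 7·x^4 + 2·x^3 + 9·x^2 + 7·x, leaving 4·x^3 + 3·x^2 + 8 (coefficients mod 11)
  leading term 4·x^3: subtract (4)·f(x) = 4·x^3 + 9·x^2 + 2·x + 4, leaving 5·x^2 + 9·x + 4 (coefficients mod 11)
The degree is now < 3, so this is the remainder. Hence a · b ≡ 5·x^2 + 9·x + 4 in F_11[x]/(f).

Final answer: a · b ≡ 5·x^2 + 9·x + 4 (mod f(x))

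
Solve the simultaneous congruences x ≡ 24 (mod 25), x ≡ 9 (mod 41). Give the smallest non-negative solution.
The moduli 25, 41 are pairwise coprime, so by the CRT there is a unique solution mod 25·41 = 1025.
Solve by successive substitution. Start with x ≡ 24 (mod 25).
  Combine with x ≡ 9 (mod 41): write x = 24 + 25·t and require 24 + 25·t ≡ 9 (mod 41), i.e. 25·t ≡ 9 − 24 ≡ 26 (mod 41). Since 25^(−1) ≡ 23 (mod 41), t ≡ 23·26 ≡ 24 (mod 41). So x ≡ 24 + 25·24 = 624 (mod 1025).
Unique solution in [0, 1025): x = 624.

Final answer: x ≡ 624 (mod 1025); the representative in [0, 1025) is 624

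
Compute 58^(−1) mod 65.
58^(−1) ≡ 37 (mod 65)

Apply the extended Euclidean algorithm to (65, 58), tracking rows (r, s, t) with s·65 + t·58 = r. Each division r_prev = q·r_cur + r_new produces the new row as (previous row) − q·(current row):
  row A: (65, 1, 0)   [1·65 + 0·58 = 65]
  row B: (58, 0, 1)   [0·65 + 1·58 = 58]
  65 = 1·58 + 7   → row C = row A − 1·row B = (7, 1, −1)   [check: 1·65 − 1·58 = 7]
  58 = 8·7 + 2   → row D = row B − 8·row C = (2, −8, 9)   [check: −8·65 + 9·58 = 2]
  7 = 3·2 + 1   → row E = row C − 3·row D = (1, 25, −28)   [check: 25·65 − 28·58 = 1]
  2 = 2·1 + 0   → remainder 0, stop. gcd = 1 (last nonzero row E).
The gcd is 1, so 58 is invertible mod 65. The last nonzero row gives 25·65 − 28·58 = 1, so t = −28. So 58^(−1) ≡ −28 ≡ 37 (mod 65). Verify: 58 · 37 = 2146 ≡ 1 (mod 65). ✓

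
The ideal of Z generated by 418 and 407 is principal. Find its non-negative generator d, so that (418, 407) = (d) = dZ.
(418, 407) = (11); d = 11

In the PID Z, (a, b) is generated by gcd(a, b). Compute gcd(418, 407) with the extended Euclidean algorithm, tracking rows (r, s, t) with s·418 + t·407 = r:
  row A: (418, 1, 0)   [1·418 + 0·407 = 418]
  row B: (407, 0, 1)   [0·418 + 1·407 = 407]
  418 = 1·407 + 11   → row C = row A − 1·row B = (11, 1, −1)   [check: 1·418 − 1·407 = 11]
  407 = 37·11 + 0   → remainder 0, stop. gcd = 11 (last nonzero row C).
So gcd(418, 407) = 11, with Bézout identity 1·418 − 1·407 = 11. Containment (⊇): the Bézout identity exhibits 11 as an element of (418, 407), giving (11) ⊆ (418, 407). Containment (⊆): since 11 | 418 and 11 | 407 (418 = 11·38, 407 = 11·37), every Z-linear combination of 418 and 407 is divisible by 11, so (418, 407) ⊆ (11). Therefore (418, 407) = (11), d = 11.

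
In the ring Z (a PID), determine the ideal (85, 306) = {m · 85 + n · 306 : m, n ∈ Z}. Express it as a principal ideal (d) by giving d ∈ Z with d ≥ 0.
In the PID Z, (a, b) is generated by gcd(a, b). Compute gcd(306, 85) with the extended Euclidean algorithm, tracking rows (r, s, t) with s·306 + t·85 = r:
  row A: (306, 1, 0)   [1·306 + 0·85 = 306]
  row B: (85, 0, 1)   [0·306 + 1·85 = 85]
  306 = 3·85 + 51   → row C = row A − 3·row B = (51, 1, −3)   [check: 1·306 − 3·85 = 51]
  85 = 1·51 + 34   → row D = row B − 1·row C = (34, −1, 4)   [check: −1·306 + 4·85 = 34]
  51 = 1·34 + 17   → row E = row C − 1·row D = (17, 2, −7)   [check: 2·306 − 7·85 = 17]
  34 = 2·17 + 0   → remainder 0, stop. gcd = 17 (last nonzero row E).
So gcd(85, 306) = 17, with Bézout identity 2·306 − 7·85 = 17. Containment (⊇): the Bézout identity exhibits 17 as an element of (85, 306), giving (17) ⊆ (85, 306). Containment (⊆): since 17 | 85 and 17 | 306 (85 = 17·5, 306 = 17·18), every Z-linear combination of 85 and 306 is divisible by 17, so (85, 306) ⊆ (17). Therefore (85, 306) = (17), d = 17.

Final answer: (85, 306) = (17); d = 17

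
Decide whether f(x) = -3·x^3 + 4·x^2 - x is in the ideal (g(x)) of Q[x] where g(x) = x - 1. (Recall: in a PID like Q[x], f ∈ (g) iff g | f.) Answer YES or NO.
In Q[x] the ideal (g) consists of all multiples of g, so f ∈ (g) iff g | f, i.e. iff the remainder of f on division by g is 0. Divide f by g (g is monic, so eliminate the leading term of the running remainder at each step):
  leading term -3·x^3: subtract (-3·x^2)·g(x) = -3·x^3 + 3·x^2, leaving x^2 - x
  leading term x^2: subtract (x)·g(x) = x^2 - x, leaving 0
The remainder is 0, so f(x) = g(x) · h(x) with h(x) = -3·x^2 + x. Hence g | f, i.e. f ∈ (g).

Final answer: YES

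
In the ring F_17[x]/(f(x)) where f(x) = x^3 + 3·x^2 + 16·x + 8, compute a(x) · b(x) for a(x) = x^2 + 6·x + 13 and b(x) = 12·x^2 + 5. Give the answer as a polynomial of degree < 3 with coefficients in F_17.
a · b ≡ 14·x^2 + 4·x + 15 (mod f(x))

Multiply as integer polynomials: a · b = 12·x^4 + 72·x^3 + 161·x^2 + 30·x + 65. Reducing coefficients mod 17: a · b ≡ 12·x^4 + 4·x^3 + 8·x^2 + 13·x + 14. Now divide by f(x) = x^3 + 3·x^2 + 16·x + 8 in F_17[x], eliminating the leading term at each step:
  leading term 12·x^4: subtract (12·x)·f(x) = 12·x^4 + 2·x^3 + 5·x^2 + 11·x, leaving 2·x^3 + 3·x^2 + 2·x + 14 (coefficients mod 17)
  leading term 2·x^3: subtract (2)·f(x) = 2·x^3 + 6·x^2 + 15·x + 16, leaving 14·x^2 + 4·x + 15 (coefficients mod 17)
The degree is now < 3, so this is the remainder. Hence a · b ≡ 14·x^2 + 4·x + 15 in F_17[x]/(f).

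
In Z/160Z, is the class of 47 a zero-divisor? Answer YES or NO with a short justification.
gcd(47, 160) = 1, so 47 is a unit in Z/160Z (it has a multiplicative inverse). A unit cannot be a zero-divisor: if 47·b ≡ 0 then multiplying both sides by 47^(−1) gives b ≡ 0. So 47 is not a zero-divisor.

Final answer: NO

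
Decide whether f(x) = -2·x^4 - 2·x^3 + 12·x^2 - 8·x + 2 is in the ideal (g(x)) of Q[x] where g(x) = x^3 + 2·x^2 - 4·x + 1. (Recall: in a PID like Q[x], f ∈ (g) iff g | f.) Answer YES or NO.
In Q[x] the ideal (g) consists of all multiples of g, so f ∈ (g) iff g | f, i.e. iff the remainder of f on division by g is 0. Divide f by g (g is monic, so eliminate the leading term of the running remainder at each step):
  leading term -2·x^4: subtract (-2·x)·g(x) = -2·x^4 - 4·x^3 + 8·x^2 - 2·x, leaving 2·x^3 + 4·x^2 - 6·x + 2
  leading term 2·x^3: subtract (2)·g(x) = 2·x^3 + 4·x^2 - 8·x + 2, leaving 2·x
The remainder r(x) = 2·x ≠ 0 (and deg r < deg g), so g ∤ f, i.e. f ∉ (g).

Final answer: NO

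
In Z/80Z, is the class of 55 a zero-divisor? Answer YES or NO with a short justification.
YES

gcd(55, 80) = 5 > 1, so 55 is not a unit in Z/80Z. In Z/nZ every nonzero non-unit is a zero-divisor: explicitly, take b = 80/gcd = 16 ≠ 0 (mod 80); then 55·16 = 880 = 11·80, i.e. 55·16 ≡ 0 (mod 80). So 55 is a zero-divisor.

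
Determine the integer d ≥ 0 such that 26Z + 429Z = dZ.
In the PID Z, (a, b) is generated by gcd(a, b). Compute gcd(429, 26) with the extended Euclidean algorithm, tracking rows (r, s, t) with s·429 + t·26 = r:
  row A: (429, 1, 0)   [1·429 + 0·26 = 429]
  row B: (26, 0, 1)   [0·429 + 1·26 = 26]
  429 = 16·26 + 13   → row C = row A − 16·row B = (13, 1, −16)   [check: 1·429 − 16·26 = 13]
  26 = 2·13 + 0   → remainder 0, stop. gcd = 13 (last nonzero row C).
So gcd(26, 429) = 13, with Bézout identity 1·429 − 16·26 = 13. Containment (⊇): the Bézout identity exhibits 13 as an element of (26, 429), giving (13) ⊆ (26, 429). Containment (⊆): since 13 | 26 and 13 | 429 (26 = 13·2, 429 = 13·33), every Z-linear combination of 26 and 429 is divisible by 13, so (26, 429) ⊆ (13). Therefore (26, 429) = (13), d = 13.

Final answer: (26, 429) = (13); d = 13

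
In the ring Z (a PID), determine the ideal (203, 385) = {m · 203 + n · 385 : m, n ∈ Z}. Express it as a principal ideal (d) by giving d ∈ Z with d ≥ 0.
(203, 385) = (7); d = 7

In the PID Z, (a, b) is generated by gcd(a, b). Compute gcd(385, 203) with the extended Euclidean algorithm, tracking rows (r, s, t) with s·385 + t·203 = r:
  row A: (385, 1, 0)   [1·385 + 0·203 = 385]
  row B: (203, 0, 1)   [0·385 + 1·203 = 203]
  385 = 1·203 + 182   → row C = row A − 1·row B = (182, 1, −1)   [check: 1·385 − 1·203 = 182]
  203 = 1·182 + 21   → row D = row B − 1·row C = (21, −1, 2)   [check: −1·385 + 2·203 = 21]
  182 = 8·21 + 14   → row E = row C − 8·row D = (14, 9, −17)   [check: 9·385 − 17·203 = 14]
  21 = 1·14 + 7   → row F = row D − 1·row E = (7, −10, 19)   [check: −10·385 + 19·203 = 7]
  14 = 2·7 + 0   → remainder 0, stop. gcd = 7 (last nonzero row F).
So gcd(203, 385) = 7, with Bézout identity −10·385 + 19·203 = 7. Containment (⊇): the Bézout identity exhibits 7 as an element of (203, 385), giving (7) ⊆ (203, 385). Containment (⊆): since 7 | 203 and 7 | 385 (203 = 7·29, 385 = 7·55), every Z-linear combination of 203 and 385 is divisible by 7, so (203, 385) ⊆ (7). Therefore (203, 385) = (7), d = 7.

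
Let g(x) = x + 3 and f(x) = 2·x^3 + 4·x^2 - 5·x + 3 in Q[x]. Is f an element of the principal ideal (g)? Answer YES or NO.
In Q[x] the ideal (g) consists of all multiples of g, so f ∈ (g) iff g | f, i.e. iff the remainder of f on division by g is 0. Divide f by g (g is monic, so eliminate the leading term of the running remainder at each step):
  leading term 2·x^3: subtract (2·x^2)·g(x) = 2·x^3 + 6·x^2, leaving -2·x^2 - 5·x + 3
  leading term -2·x^2: subtract (-2·x)·g(x) = -2·x^2 - 6·x, leaving x + 3
  leading term x: subtract (1)·g(x) = x + 3, leaving 0
The remainder is 0, so f(x) = g(x) · h(x) with h(x) = 2·x^2 - 2·x + 1. Hence g | f, i.e. f ∈ (g).

Final answer: YES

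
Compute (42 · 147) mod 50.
24

Reduce the factors first: 147 ≡ 47 (mod 50), so 42 · 147 ≡ 42 · 47 (mod 50). 42 · 47 = 1974. Dividing by 50: 1974 = 39·50 + 24. So (42 · 147) mod 50 = 24.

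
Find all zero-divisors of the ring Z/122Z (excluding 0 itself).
nonzero zero-divisors of Z/122Z = {2, 4, 6, 8, 10, 12, 14, 16, 18, 20, 22, 24, 26, 28, 30, 32, 34, 36, 38, 40, 42, 44, 46, 48, 50, 52, 54, 56, 58, 60, 61, 62, 64, 66, 68, 70, 72, 74, 76, 78, 80, 82, 84, 86, 88, 90, 92, 94, 96, 98, 100, 102, 104, 106, 108, 110, 112, 114, 116, 118, 120}

An element a ∈ Z/122Z (with a ≠ 0) is a zero-divisor iff gcd(a, 122) > 1 (because a is a unit precisely when gcd(a, n) = 1, and in Z/nZ every nonzero, non-unit element is a zero-divisor). Scan a = 1, ..., 121 and keep those with gcd(a, 122) > 1:
  gcd(2, 122) = 2, gcd(4, 122) = 2, gcd(6, 122) = 2, gcd(8, 122) = 2, gcd(10, 122) = 2, gcd(12, 122) = 2, gcd(14, 122) = 2, gcd(16, 122) = 2, gcd(18, 122) = 2, gcd(20, 122) = 2, gcd(22, 122) = 2, gcd(24, 122) = 2, gcd(26, 122) = 2, gcd(28, 122) = 2, gcd(30, 122) = 2, gcd(32, 122) = 2, gcd(34, 122) = 2, gcd(36, 122) = 2, gcd(38, 122) = 2, gcd(40, 122) = 2, gcd(42, 122) = 2, gcd(44, 122) = 2, gcd(46, 122) = 2, gcd(48, 122) = 2, gcd(50, 122) = 2, gcd(52, 122) = 2, gcd(54, 122) = 2, gcd(56, 122) = 2, gcd(58, 122) = 2, gcd(60, 122) = 2, gcd(61, 122) = 61, gcd(62, 122) = 2, gcd(64, 122) = 2, gcd(66, 122) = 2, gcd(68, 122) = 2, gcd(70, 122) = 2, gcd(72, 122) = 2, gcd(74, 122) = 2, gcd(76, 122) = 2, gcd(78, 122) = 2, gcd(80, 122) = 2, gcd(82, 122) = 2, gcd(84, 122) = 2, gcd(86, 122) = 2, gcd(88, 122) = 2, gcd(90, 122) = 2, gcd(92, 122) = 2, gcd(94, 122) = 2, gcd(96, 122) = 2, gcd(98, 122) = 2, gcd(100, 122) = 2, gcd(102, 122) = 2, gcd(104, 122) = 2, gcd(106, 122) = 2, gcd(108, 122) = 2, gcd(110, 122) = 2, gcd(112, 122) = 2, gcd(114, 122) = 2, gcd(116, 122) = 2, gcd(118, 122) = 2, gcd(120, 122) = 2.
All other a ∈ {1, ..., 121} have gcd(a, 122) = 1 and are units. So the nonzero zero-divisors are exactly the 61 values of a appearing in this scan.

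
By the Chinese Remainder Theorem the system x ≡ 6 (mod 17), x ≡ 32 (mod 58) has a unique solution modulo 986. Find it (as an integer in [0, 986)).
x ≡ 380 (mod 986); the representative in [0, 986) is 380

The moduli 17, 58 are pairwise coprime, so by the CRT there is a unique solution mod 17·58 = 986.
Solve by successive substitution. Start with x ≡ 6 (mod 17).
  Combine with x ≡ 32 (mod 58): write x = 6 + 17·t and require 6 + 17·t ≡ 32 (mod 58), i.e. 17·t ≡ 32 − 6 ≡ 26 (mod 58). Since 17^(−1) ≡ 41 (mod 58), t ≡ 41·26 ≡ 22 (mod 58). So x ≡ 6 + 17·22 = 380 (mod 986).
Unique solution in [0, 986): x = 380.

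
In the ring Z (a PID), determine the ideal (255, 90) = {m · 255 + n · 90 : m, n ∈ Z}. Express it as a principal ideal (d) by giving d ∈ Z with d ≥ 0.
In the PID Z, (a, b) is generated by gcd(a, b). Compute gcd(255, 90) with the extended Euclidean algorithm, tracking rows (r, s, t) with s·255 + t·90 = r:
  row A: (255, 1, 0)   [1·255 + 0·90 = 255]
  row B: (90, 0, 1)   [0·255 + 1·90 = 90]
  255 = 2·90 + 75   → row C = row A − 2·row B = (75, 1, −2)   [check: 1·255 − 2·90 = 75]
  90 = 1·75 + 15   → row D = row B − 1·row C = (15, −1, 3)   [check: −1·255 + 3·90 = 15]
  75 = 5·15 + 0   → remainder 0, stop. gcd = 15 (last nonzero row D).
So gcd(255, 90) = 15, with Bézout identity −1·255 + 3·90 = 15. Containment (⊇): the Bézout identity exhibits 15 as an element of (255, 90), giving (15) ⊆ (255, 90). Containment (⊆): since 15 | 255 and 15 | 90 (255 = 15·17, 90 = 15·6), every Z-linear combination of 255 and 90 is divisible by 15, so (255, 90) ⊆ (15). Therefore (255, 90) = (15), d = 15.

Final answer: (255, 90) = (15); d = 15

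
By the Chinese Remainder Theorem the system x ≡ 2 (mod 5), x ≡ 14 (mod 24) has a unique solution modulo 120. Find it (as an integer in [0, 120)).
The moduli 5, 24 are pairwise coprime, so by the CRT there is a unique solution mod 5·24 = 120.
Solve by successive substitution. Start with x ≡ 2 (mod 5).
  Combine with x ≡ 14 (mod 24): write x = 2 + 5·t and require 2 + 5·t ≡ 14 (mod 24), i.e. 5·t ≡ 14 − 2 ≡ 12 (mod 24). Since 5^(−1) ≡ 5 (mod 24), t ≡ 5·12 ≡ 12 (mod 24). So x ≡ 2 + 5·12 = 62 (mod 120).
Unique solution in [0, 120): x = 62.

Final answer: x ≡ 62 (mod 120); the representative in [0, 120) is 62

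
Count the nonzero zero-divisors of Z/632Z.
Z/632Z has 319 nonzero zero-divisors

In Z/632Z each nonzero element is either a unit (gcd with 632 is 1) or a zero-divisor (gcd > 1). The number of units is φ(632): factorise 632 = 2^3 · 79, so φ(632) = (2^3 − 2^2) · (79 − 1) = 4 · 78 = 312. The nonzero elements number 632 − 1 = 631. Hence the nonzero zero-divisors number 631 − 312 = 319.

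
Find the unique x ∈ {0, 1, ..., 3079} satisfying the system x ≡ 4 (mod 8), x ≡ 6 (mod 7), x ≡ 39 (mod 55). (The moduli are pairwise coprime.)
x ≡ 1084 (mod 3080); the representative in [0, 3080) is 1084

The moduli 8, 7, 55 are pairwise coprime, so by the CRT there is a unique solution mod 8·7·55 = 3080.
Solve by successive substitution. Start with x ≡ 4 (mod 8).
  Combine with x ≡ 6 (mod 7): write x = 4 + 8·t and require 4 + 8·t ≡ 6 (mod 7), i.e. 8·t ≡ 6 − 4 ≡ 2 (mod 7). Since 8^(−1) ≡ 1 (mod 7) (8 ≡ 1 (mod 7)), t ≡ 1·2 ≡ 2 (mod 7). So x ≡ 4 + 8·2 = 20 (mod 56).
  Combine with x ≡ 39 (mod 55): write x = 20 + 56·t and require 20 + 56·t ≡ 39 (mod 55), i.e. 56·t ≡ 39 − 20 ≡ 19 (mod 55). Since 56^(−1) ≡ 1 (mod 55) (56 ≡ 1 (mod 55)), t ≡ 1·19 ≡ 19 (mod 55). So x ≡ 20 + 56·19 = 1084 (mod 3080).
Unique solution in [0, 3080): x = 1084.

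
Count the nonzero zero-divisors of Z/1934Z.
Z/1934Z has 967 nonzero zero-divisors

In Z/1934Z each nonzero element is either a unit (gcd with 1934 is 1) or a zero-divisor (gcd > 1). The number of units is φ(1934): factorise 1934 = 2 · 967, so φ(1934) = (2 − 1) · (967 − 1) = 1 · 966 = 966. The nonzero elements number 1934 − 1 = 1933. Hence the nonzero zero-divisors number 1933 − 966 = 967.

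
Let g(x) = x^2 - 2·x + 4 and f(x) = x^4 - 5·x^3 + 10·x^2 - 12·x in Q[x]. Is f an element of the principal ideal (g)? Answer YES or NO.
YES

In Q[x] the ideal (g) consists of all multiples of g, so f ∈ (g) iff g | f, i.e. iff the remainder of f on division by g is 0. Divide f by g (g is monic, so eliminate the leading term of the running remainder at each step):
  leading term x^4: subtract (x^2)·g(x) = x^4 - 2·x^3 + 4·x^2, leaving -3·x^3 + 6·x^2 - 12·x
  leading term -3·x^3: subtract (-3·x)·g(x) = -3·x^3 + 6·x^2 - 12·x, leaving 0
The remainder is 0, so f(x) = g(x) · h(x) with h(x) = x^2 - 3·x. Hence g | f, i.e. f ∈ (g).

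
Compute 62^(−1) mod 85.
62^(−1) ≡ 48 (mod 85)

Apply the extended Euclidean algorithm to (85, 62), tracking rows (r, s, t) with s·85 + t·62 = r. Each division r_prev = q·r_cur + r_new produces the new row as (previous row) − q·(current row):
  row A: (85, 1, 0)   [1·85 + 0·62 = 85]
  row B: (62, 0, 1)   [0·85 + 1·62 = 62]
  85 = 1·62 + 23   → row C = row A − 1·row B = (23, 1, −1)   [check: 1·85 − 1·62 = 23]
  62 = 2·23 + 16   → row D = row B − 2·row C = (16, −2, 3)   [check: −2·85 + 3·62 = 16]
  23 = 1·16 + 7   → row E = row C − 1·row D = (7, 3, −4)   [check: 3·85 − 4·62 = 7]
  16 = 2·7 + 2   → row F = row D − 2·row E = (2, −8, 11)   [check: −8·85 + 11·62 = 2]
  7 = 3·2 + 1   → row G = row E − 3·row F = (1, 27, −37)   [check: 27·85 − 37·62 = 1]
  2 = 2·1 + 0   → remainder 0, stop. gcd = 1 (last nonzero row G).
The gcd is 1, so 62 is invertible mod 85. The last nonzero row gives 27·85 − 37·62 = 1, so t = −37. So 62^(−1) ≡ −37 ≡ 48 (mod 85). Verify: 62 · 48 = 2976 ≡ 1 (mod 85). ✓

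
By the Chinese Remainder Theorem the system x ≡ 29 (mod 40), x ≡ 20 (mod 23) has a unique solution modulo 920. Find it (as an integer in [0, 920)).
x ≡ 549 (mod 920); the representative in [0, 920) is 549

The moduli 40, 23 are pairwise coprime, so by the CRT there is a unique solution mod 40·23 = 920.
Solve by successive substitution. Start with x ≡ 29 (mod 40).
  Combine with x ≡ 20 (mod 23): write x = 29 + 40·t and require 29 + 40·t ≡ 20 (mod 23), i.e. 40·t ≡ 20 − 29 ≡ 14 (mod 23). Since 40^(−1) ≡ 19 (mod 23) (40 ≡ 17 (mod 23)), t ≡ 19·14 ≡ 13 (mod 23). So x ≡ 29 + 40·13 = 549 (mod 920).
Unique solution in [0, 920): x = 549.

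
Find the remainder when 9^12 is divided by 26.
1

Use repeated squaring. Binary(12) = 1100. Walk through the bits of the exponent 12 left-to-right: at each bit after the leading one, square the running value, then multiply by 9 if the bit is 1 (always reducing mod 26):
  bit 1 = 1 (leading): start with 9.
  bit 2 = 1: square 9^2 = 81 ≡ 3; bit is 1, so multiply 3·9 = 27 ≡ 1 (mod 26).
  bit 3 = 0: square 1^2 = 1 (mod 26).
  bit 4 = 0: square 1^2 = 1 (mod 26).
Final value: 9^12 ≡ 1 (mod 26).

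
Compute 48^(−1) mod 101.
48^(−1) ≡ 40 (mod 101)

Apply the extended Euclidean algorithm to (101, 48), tracking rows (r, s, t) with s·101 + t·48 = r. Each division r_prev = q·r_cur + r_new produces the new row as (previous row) − q·(current row):
  row A: (101, 1, 0)   [1·101 + 0·48 = 101]
  row B: (48, 0, 1)   [0·101 + 1·48 = 48]
  101 = 2·48 + 5   → row C = row A − 2·row B = (5, 1, −2)   [check: 1·101 − 2·48 = 5]
  48 = 9·5 + 3   → row D = row B − 9·row C = (3, −9, 19)   [check: −9·101 + 19·48 = 3]
  5 = 1·3 + 2   → row E = row C − 1·row D = (2, 10, −21)   [check: 10·101 − 21·48 = 2]
  3 = 1·2 + 1   → row F = row D − 1·row E = (1, −19, 40)   [check: −19·101 + 40·48 = 1]
  2 = 2·1 + 0   → remainder 0, stop. gcd = 1 (last nonzero row F).
The gcd is 1, so 48 is invertible mod 101. The last nonzero row gives −19·101 + 40·48 = 1, so t = 40. So 48^(−1) ≡ 40 (mod 101). Verify: 48 · 40 = 1920 ≡ 1 (mod 101). ✓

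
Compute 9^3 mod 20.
Use repeated squaring. Binary(3) = 11. Walk through the bits of the exponent 3 left-to-right: at each bit after the leading one, square the running value, then multiply by 9 if the bit is 1 (always reducing mod 20):
  bit 1 = 1 (leading): start with 9.
  bit 2 = 1: square 9^2 = 81 ≡ 1; bit is 1, so multiply 1·9 = 9 (mod 20).
Final value: 9^3 ≡ 9 (mod 20).

Final answer: 9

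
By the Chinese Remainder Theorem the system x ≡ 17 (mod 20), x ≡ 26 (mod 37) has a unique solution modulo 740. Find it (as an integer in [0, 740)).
x ≡ 137 (mod 740); the representative in [0, 740) is 137

The moduli 20, 37 are pairwise coprime, so by the CRT there is a unique solution mod 20·37 = 740.
Solve by successive substitution. Start with x ≡ 17 (mod 20).
  Combine with x ≡ 26 (mod 37): write x = 17 + 20·t and require 17 + 20·t ≡ 26 (mod 37), i.e. 20·t ≡ 26 − 17 ≡ 9 (mod 37). Since 20^(−1) ≡ 13 (mod 37), t ≡ 13·9 ≡ 6 (mod 37). So x ≡ 17 + 20·6 = 137 (mod 740).
Unique solution in [0, 740): x = 137.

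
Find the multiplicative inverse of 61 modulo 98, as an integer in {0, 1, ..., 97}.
61^(−1) ≡ 45 (mod 98)

Apply the extended Euclidean algorithm to (98, 61), tracking rows (r, s, t) with s·98 + t·61 = r. Each division r_prev = q·r_cur + r_new produces the new row as (previous row) − q·(current row):
  row A: (98, 1, 0)   [1·98 + 0·61 = 98]
  row B: (61, 0, 1)   [0·98 + 1·61 = 61]
  98 = 1·61 + 37   → row C = row A − 1·row B = (37, 1, −1)   [check: 1·98 − 1·61 = 37]
  61 = 1·37 + 24   → row D = row B − 1·row C = (24, −1, 2)   [check: −1·98 + 2·61 = 24]
  37 = 1·24 + 13   → row E = row C − 1·row D = (13, 2, −3)   [check: 2·98 − 3·61 = 13]
  24 = 1·13 + 11   → row F = row D − 1·row E = (11, −3, 5)   [check: −3·98 + 5·61 = 11]
  13 = 1·11 + 2   → row G = row E − 1·row F = (2, 5, −8)   [check: 5·98 − 8·61 = 2]
  11 = 5·2 + 1   → row H = row F − 5·row G = (1, −28, 45)   [check: −28·98 + 45·61 = 1]
  2 = 2·1 + 0   → remainder 0, stop. gcd = 1 (last nonzero row H).
The gcd is 1, so 61 is invertible mod 98. The last nonzero row gives −28·98 + 45·61 = 1, so t = 45. So 61^(−1) ≡ 45 (mod 98). Verify: 61 · 45 = 2745 ≡ 1 (mod 98). ✓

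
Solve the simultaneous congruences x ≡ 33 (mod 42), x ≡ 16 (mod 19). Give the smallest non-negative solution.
The moduli 42, 19 are pairwise coprime, so by the CRT there is a unique solution mod 42·19 = 798.
Solve by successive substitution. Start with x ≡ 33 (mod 42).
  Combine with x ≡ 16 (mod 19): write x = 33 + 42·t and require 33 + 42·t ≡ 16 (mod 19), i.e. 42·t ≡ 16 − 33 ≡ 2 (mod 19). Since 42^(−1) ≡ 5 (mod 19) (42 ≡ 4 (mod 19)), t ≡ 5·2 ≡ 10 (mod 19). So x ≡ 33 + 42·10 = 453 (mod 798).
Unique solution in [0, 798): x = 453.

Final answer: x ≡ 453 (mod 798); the representative in [0, 798) is 453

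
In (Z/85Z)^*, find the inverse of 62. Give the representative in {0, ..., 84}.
Apply the extended Euclidean algorithm to (85, 62), tracking rows (r, s, t) with s·85 + t·62 = r. Each division r_prev = q·r_cur + r_new produces the new row as (previous row) − q·(current row):
  row A: (85, 1, 0)   [1·85 + 0·62 = 85]
  row B: (62, 0, 1)   [0·85 + 1·62 = 62]
  85 = 1·62 + 23   → row C = row A − 1·row B = (23, 1, −1)   [check: 1·85 − 1·62 = 23]
  62 = 2·23 + 16   → row D = row B − 2·row C = (16, −2, 3)   [check: −2·85 + 3·62 = 16]
  23 = 1·16 + 7   → row E = row C − 1·row D = (7, 3, −4)   [check: 3·85 − 4·62 = 7]
  16 = 2·7 + 2   → row F = row D − 2·row E = (2, −8, 11)   [check: −8·85 + 11·62 = 2]
  7 = 3·2 + 1   → row G = row E − 3·row F = (1, 27, −37)   [check: 27·85 − 37·62 = 1]
  2 = 2·1 + 0   → remainder 0, stop. gcd = 1 (last nonzero row G).
The gcd is 1, so 62 is invertible mod 85. The last nonzero row gives 27·85 − 37·62 = 1, so t = −37. So 62^(−1) ≡ −37 ≡ 48 (mod 85). Verify: 62 · 48 = 2976 ≡ 1 (mod 85). ✓

Final answer: 62^(−1) ≡ 48 (mod 85)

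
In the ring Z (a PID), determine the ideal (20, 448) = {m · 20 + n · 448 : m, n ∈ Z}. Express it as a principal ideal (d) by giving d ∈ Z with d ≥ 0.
In the PID Z, (a, b) is generated by gcd(a, b). Compute gcd(448, 20) with the extended Euclidean algorithm, tracking rows (r, s, t) with s·448 + t·20 = r:
  row A: (448, 1, 0)   [1·448 + 0·20 = 448]
  row B: (20, 0, 1)   [0·448 + 1·20 = 20]
  448 = 22·20 + 8   → row C = row A − 22·row B = (8, 1, −22)   [check: 1·448 − 22·20 = 8]
  20 = 2·8 + 4   → row D = row B − 2·row C = (4, −2, 45)   [check: −2·448 + 45·20 = 4]
  8 = 2·4 + 0   → remainder 0, stop. gcd = 4 (last nonzero row D).
So gcd(20, 448) = 4, with Bézout identity −2·448 + 45·20 = 4. Containment (⊇): the Bézout identity exhibits 4 as an element of (20, 448), giving (4) ⊆ (20, 448). Containment (⊆): since 4 | 20 and 4 | 448 (20 = 4·5, 448 = 4·112), every Z-linear combination of 20 and 448 is divisible by 4, so (20, 448) ⊆ (4). Therefore (20, 448) = (4), d = 4.

Final answer: (20, 448) = (4); d = 4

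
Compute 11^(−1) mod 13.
11^(−1) ≡ 6 (mod 13)

Apply the extended Euclidean algorithm to (13, 11), tracking rows (r, s, t) with s·13 + t·11 = r. Each division r_prev = q·r_cur + r_new produces the new row as (previous row) − q·(current row):
  row A: (13, 1, 0)   [1·13 + 0·11 = 13]
  row B: (11, 0, 1)   [0·13 + 1·11 = 11]
  13 = 1·11 + 2   → row C = row A − 1·row B = (2, 1, −1)   [check: 1·13 − 1·11 = 2]
  11 = 5·2 + 1   → row D = row B − 5·row C = (1, −5, 6)   [check: −5·13 + 6·11 = 1]
  2 = 2·1 + 0   → remainder 0, stop. gcd = 1 (last nonzero row D).
The gcd is 1, so 11 is invertible mod 13. The last nonzero row gives −5·13 + 6·11 = 1, so t = 6. So 11^(−1) ≡ 6 (mod 13). Verify: 11 · 6 = 66 ≡ 1 (mod 13). ✓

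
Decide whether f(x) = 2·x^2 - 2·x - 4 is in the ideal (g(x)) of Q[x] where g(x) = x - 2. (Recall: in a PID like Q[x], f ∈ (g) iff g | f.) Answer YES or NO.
In Q[x] the ideal (g) consists of all multiples of g, so f ∈ (g) iff g | f, i.e. iff the remainder of f on division by g is 0. Divide f by g (g is monic, so eliminate the leading term of the running remainder at each step):
  leading term 2·x^2: subtract (2·x)·g(x) = 2·x^2 - 4·x, leaving 2·x - 4
  leading term 2·x: subtract (2)·g(x) = 2·x - 4, leaving 0
The remainder is 0, so f(x) = g(x) · h(x) with h(x) = 2·x + 2. Hence g | f, i.e. f ∈ (g).

Final answer: YES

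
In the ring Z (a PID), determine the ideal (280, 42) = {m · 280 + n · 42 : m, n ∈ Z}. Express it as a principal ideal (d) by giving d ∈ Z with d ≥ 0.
(280, 42) = (14); d = 14

In the PID Z, (a, b) is generated by gcd(a, b). Compute gcd(280, 42) with the extended Euclidean algorithm, tracking rows (r, s, t) with s·280 + t·42 = r:
  row A: (280, 1, 0)   [1·280 + 0·42 = 280]
  row B: (42, 0, 1)   [0·280 + 1·42 = 42]
  280 = 6·42 + 28   → row C = row A − 6·row B = (28, 1, −6)   [check: 1·280 − 6·42 = 28]
  42 = 1·28 + 14   → row D = row B − 1·row C = (14, −1, 7)   [check: −1·280 + 7·42 = 14]
  28 = 2·14 + 0   → remainder 0, stop. gcd = 14 (last nonzero row D).
So gcd(280, 42) = 14, with Bézout identity −1·280 + 7·42 = 14. Containment (⊇): the Bézout identity exhibits 14 as an element of (280, 42), giving (14) ⊆ (280, 42). Containment (⊆): since 14 | 280 and 14 | 42 (280 = 14·20, 42 = 14·3), every Z-linear combination of 280 and 42 is divisible by 14, so (280, 42) ⊆ (14). Therefore (280, 42) = (14), d = 14.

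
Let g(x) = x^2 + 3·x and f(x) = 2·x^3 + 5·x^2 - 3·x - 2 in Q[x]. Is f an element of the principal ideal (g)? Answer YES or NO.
In Q[x] the ideal (g) consists of all multiples of g, so f ∈ (g) iff g | f, i.e. iff the remainder of f on division by g is 0. Divide f by g (g is monic, so eliminate the leading term of the running remainder at each step):
  leading term 2·x^3: subtract (2·x)·g(x) = 2·x^3 + 6·x^2, leaving -x^2 - 3·x - 2
  leading term -x^2: subtract (-1)·g(x) = -x^2 - 3·x, leaving -2
The remainder r(x) = -2 ≠ 0 (and deg r < deg g), so g ∤ f, i.e. f ∉ (g).

Final answer: NO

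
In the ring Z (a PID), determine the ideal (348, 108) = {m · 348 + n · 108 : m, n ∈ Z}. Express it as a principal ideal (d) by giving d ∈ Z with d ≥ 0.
In the PID Z, (a, b) is generated by gcd(a, b). Compute gcd(348, 108) with the extended Euclidean algorithm, tracking rows (r, s, t) with s·348 + t·108 = r:
  row A: (348, 1, 0)   [1·348 + 0·108 = 348]
  row B: (108, 0, 1)   [0·348 + 1·108 = 108]
  348 = 3·108 + 24   → row C = row A − 3·row B = (24, 1, −3)   [check: 1·348 − 3·108 = 24]
  108 = 4·24 + 12   → row D = row B − 4·row C = (12, −4, 13)   [check: −4·348 + 13·108 = 12]
  24 = 2·12 + 0   → remainder 0, stop. gcd = 12 (last nonzero row D).
So gcd(348, 108) = 12, with Bézout identity −4·348 + 13·108 = 12. Containment (⊇): the Bézout identity exhibits 12 as an element of (348, 108), giving (12) ⊆ (348, 108). Containment (⊆): since 12 | 348 and 12 | 108 (348 = 12·29, 108 = 12·9), every Z-linear combination of 348 and 108 is divisible by 12, so (348, 108) ⊆ (12). Therefore (348, 108) = (12), d = 12.

Final answer: (348, 108) = (12); d = 12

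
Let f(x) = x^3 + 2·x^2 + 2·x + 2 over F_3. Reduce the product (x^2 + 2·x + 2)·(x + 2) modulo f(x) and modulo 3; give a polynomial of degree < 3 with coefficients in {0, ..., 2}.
Multiply as integer polynomials: a · b = x^3 + 4·x^2 + 6·x + 4. Reducing coefficients mod 3: a · b ≡ x^3 + x^2 + 1. Now divide by f(x) = x^3 + 2·x^2 + 2·x + 2 in F_3[x], eliminating the leading term at each step:
  leading term x^3: subtract (1)·f(x) = x^3 + 2·x^2 + 2·x + 2, leaving 2·x^2 + x + 2 (coefficients mod 3)
The degree is now < 3, so this is the remainder. Hence a · b ≡ 2·x^2 + x + 2 in F_3[x]/(f).

Final answer: a · b ≡ 2·x^2 + x + 2 (mod f(x))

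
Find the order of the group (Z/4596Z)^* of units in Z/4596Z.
|(Z/4596Z)^*| = 1528

(Z/4596Z)^* consists of the classes a with gcd(a, 4596) = 1, so its order is φ(4596). φ is multiplicative, with φ(p^e) = p^e − p^(e−1). Factorise 4596 = 2^2 · 3 · 383. Then
  φ(4596) = (2^2 − 2^1) · (3 − 1) · (383 − 1) = 2 · 2 · 382 = 1528.
Thus |(Z/4596Z)^*| = 1528.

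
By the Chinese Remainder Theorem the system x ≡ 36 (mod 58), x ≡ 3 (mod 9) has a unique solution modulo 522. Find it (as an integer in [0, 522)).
x ≡ 210 (mod 522); the representative in [0, 522) is 210

The moduli 58, 9 are pairwise coprime, so by the CRT there is a unique solution mod 58·9 = 522.
Solve by successive substitution. Start with x ≡ 36 (mod 58).
  Combine with x ≡ 3 (mod 9): write x = 36 + 58·t and require 36 + 58·t ≡ 3 (mod 9), i.e. 58·t ≡ 3 − 36 ≡ 3 (mod 9). Since 58^(−1) ≡ 7 (mod 9) (58 ≡ 4 (mod 9)), t ≡ 7·3 ≡ 3 (mod 9). So x ≡ 36 + 58·3 = 210 (mod 522).
Unique solution in [0, 522): x = 210.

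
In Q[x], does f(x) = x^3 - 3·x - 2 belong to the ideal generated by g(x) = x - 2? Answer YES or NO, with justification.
YES

In Q[x] the ideal (g) consists of all multiples of g, so f ∈ (g) iff g | f, i.e. iff the remainder of f on division by g is 0. Divide f by g (g is monic, so eliminate the leading term of the running remainder at each step):
  leading term x^3: subtract (x^2)·g(x) = x^3 - 2·x^2, leaving 2·x^2 - 3·x - 2
  leading term 2·x^2: subtract (2·x)·g(x) = 2·x^2 - 4·x, leaving x - 2
  leading term x: subtract (1)·g(x) = x - 2, leaving 0
The remainder is 0, so f(x) = g(x) · h(x) with h(x) = x^2 + 2·x + 1. Hence g | f, i.e. f ∈ (g).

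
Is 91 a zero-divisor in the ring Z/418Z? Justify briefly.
NO

gcd(91, 418) = 1, so 91 is a unit in Z/418Z (it has a multiplicative inverse). A unit cannot be a zero-divisor: if 91·b ≡ 0 then multiplying both sides by 91^(−1) gives b ≡ 0. So 91 is not a zero-divisor.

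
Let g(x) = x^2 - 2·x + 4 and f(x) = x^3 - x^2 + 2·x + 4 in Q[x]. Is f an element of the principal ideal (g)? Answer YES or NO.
YES

In Q[x] the ideal (g) consists of all multiples of g, so f ∈ (g) iff g | f, i.e. iff the remainder of f on division by g is 0. Divide f by g (g is monic, so eliminate the leading term of the running remainder at each step):
  leading term x^3: subtract (x)·g(x) = x^3 - 2·x^2 + 4·x, leaving x^2 - 2·x + 4
  leading term x^2: subtract (1)·g(x) = x^2 - 2·x + 4, leaving 0
The remainder is 0, so f(x) = g(x) · h(x) with h(x) = x + 1. Hence g | f, i.e. f ∈ (g).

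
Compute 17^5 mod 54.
Use repeated squaring. Binary(5) = 101. Walk through the bits of the exponent 5 left-to-right: at each bit after the leading one, square the running value, then multiply by 17 if the bit is 1 (always reducing mod 54):
  bit 1 = 1 (leading): start with 17.
  bit 2 = 0: square 17^2 = 289 ≡ 19 (mod 54).
  bit 3 = 1: square 19^2 = 361 ≡ 37; bit is 1, so multiply 37·17 = 629 ≡ 35 (mod 54).
Final value: 17^5 ≡ 35 (mod 54).

Final answer: 35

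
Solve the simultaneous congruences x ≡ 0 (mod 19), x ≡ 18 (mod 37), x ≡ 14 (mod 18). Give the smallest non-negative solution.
The moduli 19, 37, 18 are pairwise coprime, so by the CRT there is a unique solution mod 19·37·18 = 12654.
Solve by successive substitution. Start with x ≡ 0 (mod 19).
  Combine with x ≡ 18 (mod 37): write x = 19·t and require 19·t ≡ 18 (mod 37). Since 19^(−1) ≡ 2 (mod 37), t ≡ 2·18 ≡ 36 (mod 37). So x ≡ 19·36 = 684 (mod 703).
  Combine with x ≡ 14 (mod 18): write x = 684 + 703·t and require 684 + 703·t ≡ 14 (mod 18), i.e. 703·t ≡ 14 − 684 ≡ 14 (mod 18). Since 703^(−1) ≡ 1 (mod 18) (703 ≡ 1 (mod 18)), t ≡ 1·14 ≡ 14 (mod 18). So x ≡ 684 + 703·14 = 10526 (mod 12654).
Unique solution in [0, 12654): x = 10526.

Final answer: x ≡ 10526 (mod 12654); the representative in [0, 12654) is 10526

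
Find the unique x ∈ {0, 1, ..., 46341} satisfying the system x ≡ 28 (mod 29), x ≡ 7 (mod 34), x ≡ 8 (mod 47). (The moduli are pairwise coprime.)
x ≡ 10207 (mod 46342); the representative in [0, 46342) is 10207

The moduli 29, 34, 47 are pairwise coprime, so by the CRT there is a unique solution mod 29·34·47 = 46342.
Solve by successive substitution. Start with x ≡ 28 (mod 29).
  Combine with x ≡ 7 (mod 34): write x = 28 + 29·t and require 28 + 29·t ≡ 7 (mod 34), i.e. 29·t ≡ 7 − 28 ≡ 13 (mod 34). Since 29^(−1) ≡ 27 (mod 34), t ≡ 27·13 ≡ 11 (mod 34). So x ≡ 28 + 29·11 = 347 (mod 986).
  Combine with x ≡ 8 (mod 47): write x = 347 + 986·t and require 347 + 986·t ≡ 8 (mod 47), i.e. 986·t ≡ 8 − 347 ≡ 37 (mod 47). Since 986^(−1) ≡ 46 (mod 47) (986 ≡ 46 (mod 47)), t ≡ 46·37 ≡ 10 (mod 47). So x ≡ 347 + 986·10 = 10207 (mod 46342).
Unique solution in [0, 46342): x = 10207.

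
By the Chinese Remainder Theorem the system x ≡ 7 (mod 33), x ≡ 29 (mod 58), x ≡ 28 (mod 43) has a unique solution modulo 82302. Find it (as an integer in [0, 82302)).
The moduli 33, 58, 43 are pairwise coprime, so by the CRT there is a unique solution mod 33·58·43 = 82302.
Solve by successive substitution. Start with x ≡ 7 (mod 33).
  Combine with x ≡ 29 (mod 58): write x = 7 + 33·t and require 7 + 33·t ≡ 29 (mod 58), i.e. 33·t ≡ 29 − 7 ≡ 22 (mod 58). Since 33^(−1) ≡ 51 (mod 58), t ≡ 51·22 ≡ 20 (mod 58). So x ≡ 7 + 33·20 = 667 (mod 1914).
  Combine with x ≡ 28 (mod 43): write x = 667 + 1914·t and require 667 + 1914·t ≡ 28 (mod 43), i.e. 1914·t ≡ 28 − 667 ≡ 6 (mod 43). Since 1914^(−1) ≡ 2 (mod 43) (1914 ≡ 22 (mod 43)), t ≡ 2·6 ≡ 12 (mod 43). So x ≡ 667 + 1914·12 = 23635 (mod 82302).
Unique solution in [0, 82302): x = 23635.

Final answer: x ≡ 23635 (mod 82302); the representative in [0, 82302) is 23635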